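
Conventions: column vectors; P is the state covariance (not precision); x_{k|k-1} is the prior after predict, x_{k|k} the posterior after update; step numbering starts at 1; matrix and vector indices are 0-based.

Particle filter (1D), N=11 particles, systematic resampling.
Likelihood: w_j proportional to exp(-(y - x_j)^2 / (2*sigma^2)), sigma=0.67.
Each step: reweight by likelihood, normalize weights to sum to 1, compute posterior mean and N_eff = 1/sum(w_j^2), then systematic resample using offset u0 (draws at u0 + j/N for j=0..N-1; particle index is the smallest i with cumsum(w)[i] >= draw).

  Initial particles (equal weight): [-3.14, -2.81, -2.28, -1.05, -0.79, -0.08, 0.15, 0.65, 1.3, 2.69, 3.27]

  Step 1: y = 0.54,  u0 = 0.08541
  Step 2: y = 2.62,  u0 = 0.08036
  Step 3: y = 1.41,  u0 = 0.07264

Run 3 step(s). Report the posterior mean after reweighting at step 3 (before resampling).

post_mean = 1.2671

step 1: w=[0.0000, 0.0000, 0.0000, 0.0186, 0.0434, 0.2028, 0.2627, 0.3070, 0.1635, 0.0018, 0.0001]  mean=0.3865  Neff=4.2849  idx=[5, 5, 6, 6, 6, 7, 7, 7, 7, 8, 8]
step 2: w=[0.0009, 0.0009, 0.0033, 0.0033, 0.0033, 0.0385, 0.0385, 0.0385, 0.0385, 0.4172, 0.4172]  mean=1.1862  Neff=2.8244  idx=[6, 9, 9, 9, 9, 9, 10, 10, 10, 10, 10]
step 3: w=[0.0506, 0.0949, 0.0949, 0.0949, 0.0949, 0.0949, 0.0949, 0.0949, 0.0949, 0.0949, 0.0949]  mean=1.2671  Neff=10.7876  idx=[1, 2, 3, 4, 5, 6, 6, 7, 8, 9, 10]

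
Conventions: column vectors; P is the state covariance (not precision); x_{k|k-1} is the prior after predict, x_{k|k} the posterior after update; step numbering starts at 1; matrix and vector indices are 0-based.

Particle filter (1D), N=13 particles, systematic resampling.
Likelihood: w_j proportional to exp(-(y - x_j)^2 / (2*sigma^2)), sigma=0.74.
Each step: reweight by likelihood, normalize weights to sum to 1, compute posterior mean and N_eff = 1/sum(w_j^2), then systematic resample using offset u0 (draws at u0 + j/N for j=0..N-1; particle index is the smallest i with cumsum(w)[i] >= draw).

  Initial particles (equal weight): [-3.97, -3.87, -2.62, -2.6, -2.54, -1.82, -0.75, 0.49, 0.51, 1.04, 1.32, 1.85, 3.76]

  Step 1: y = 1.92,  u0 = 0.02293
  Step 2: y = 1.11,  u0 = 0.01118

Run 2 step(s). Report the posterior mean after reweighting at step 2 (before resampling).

post_mean = 1.3086

step 1: w=[0.0000, 0.0000, 0.0000, 0.0000, 0.0000, 0.0000, 0.0006, 0.0601, 0.0633, 0.1917, 0.2798, 0.3870, 0.0177]  mean=1.4122  Neff=3.6674  idx=[7, 8, 9, 9, 10, 10, 10, 10, 11, 11, 11, 11, 11]
step 2: w=[0.0684, 0.0700, 0.0968, 0.0968, 0.0933, 0.0933, 0.0933, 0.0933, 0.0589, 0.0589, 0.0589, 0.0589, 0.0589]  mean=1.3086  Neff=12.4184  idx=[0, 1, 2, 3, 3, 4, 5, 6, 7, 7, 9, 10, 11]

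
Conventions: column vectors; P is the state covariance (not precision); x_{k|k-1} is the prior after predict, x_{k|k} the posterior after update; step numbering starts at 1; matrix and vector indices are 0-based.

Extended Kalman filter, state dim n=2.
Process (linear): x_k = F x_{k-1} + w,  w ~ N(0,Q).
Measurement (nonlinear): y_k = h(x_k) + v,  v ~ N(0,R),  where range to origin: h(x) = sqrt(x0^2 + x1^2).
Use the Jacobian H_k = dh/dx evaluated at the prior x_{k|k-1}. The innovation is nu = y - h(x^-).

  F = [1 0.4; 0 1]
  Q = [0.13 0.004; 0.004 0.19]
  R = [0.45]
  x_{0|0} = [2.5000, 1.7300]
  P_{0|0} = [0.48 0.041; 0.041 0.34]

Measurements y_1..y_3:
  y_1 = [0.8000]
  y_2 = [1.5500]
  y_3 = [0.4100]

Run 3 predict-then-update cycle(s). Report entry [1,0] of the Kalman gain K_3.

step 1: x^-=[3.1920, 1.7300]  P^-=[0.6972 0.1810; 0.1810 0.5300]  H_jac=[0.8792 0.4765]  S=[1.2609]  K=[0.5545; 0.3265]  nu=[-2.8307]  x^+=[1.6223, 0.8058]  P^+=[0.3095 -0.0473; -0.0473 0.3956]
step 2: x^-=[1.9446, 0.8058]  P^-=[0.4649 0.1149; 0.1149 0.5856]  H_jac=[0.9238 0.3828]  S=[1.0139]  K=[0.4670; 0.3258]  nu=[-0.5550]  x^+=[1.6854, 0.6250]  P^+=[0.2438 -0.0393; -0.0393 0.4779]
step 3: x^-=[1.9354, 0.6250]  P^-=[0.4188 0.1558; 0.1558 0.6679]  H_jac=[0.9516 0.3073]  S=[0.9835]  K=[0.4539; 0.3595]  nu=[-1.6238]  x^+=[1.1983, 0.0412]  P^+=[0.2162 -0.0046; -0.0046 0.5408]

K[1,0] = 0.3595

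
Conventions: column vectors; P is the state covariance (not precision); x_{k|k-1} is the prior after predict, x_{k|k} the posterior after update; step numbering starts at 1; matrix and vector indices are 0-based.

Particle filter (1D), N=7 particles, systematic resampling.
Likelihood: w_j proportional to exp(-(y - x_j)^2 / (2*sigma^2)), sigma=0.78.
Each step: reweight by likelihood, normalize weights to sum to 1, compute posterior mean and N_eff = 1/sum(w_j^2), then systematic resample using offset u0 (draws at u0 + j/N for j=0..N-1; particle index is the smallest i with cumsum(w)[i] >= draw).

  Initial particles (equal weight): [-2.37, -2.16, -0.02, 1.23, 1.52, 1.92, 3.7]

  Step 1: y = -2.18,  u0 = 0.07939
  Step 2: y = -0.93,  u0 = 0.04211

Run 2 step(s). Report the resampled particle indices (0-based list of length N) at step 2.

resampled_idx = [0, 1, 3, 3, 4, 5, 6]

step 1: w=[0.4873, 0.5018, 0.0109, 0.0000, 0.0000, 0.0000, 0.0000]  mean=-2.2390  Neff=2.0434  idx=[0, 0, 0, 1, 1, 1, 1]
step 2: w=[0.1071, 0.1071, 0.1071, 0.1697, 0.1697, 0.1697, 0.1697]  mean=-2.2274  Neff=6.6850  idx=[0, 1, 3, 3, 4, 5, 6]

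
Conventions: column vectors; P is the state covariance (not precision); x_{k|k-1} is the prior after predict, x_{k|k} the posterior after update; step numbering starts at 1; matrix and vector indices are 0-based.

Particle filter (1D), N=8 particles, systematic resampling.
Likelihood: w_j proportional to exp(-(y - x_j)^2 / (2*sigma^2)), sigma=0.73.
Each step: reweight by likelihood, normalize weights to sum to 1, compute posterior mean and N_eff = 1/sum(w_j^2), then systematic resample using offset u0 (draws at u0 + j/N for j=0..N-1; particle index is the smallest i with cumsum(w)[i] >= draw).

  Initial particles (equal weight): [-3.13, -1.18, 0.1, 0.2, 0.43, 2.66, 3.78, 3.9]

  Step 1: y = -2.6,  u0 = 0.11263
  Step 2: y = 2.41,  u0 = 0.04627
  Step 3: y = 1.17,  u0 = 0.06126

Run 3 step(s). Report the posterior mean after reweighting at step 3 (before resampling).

step 1: w=[0.8342, 0.1637, 0.0012, 0.0007, 0.0002, 0.0000, 0.0000, 0.0000]  mean=-2.8040  Neff=1.3836  idx=[0, 0, 0, 0, 0, 0, 1, 1]
step 2: w=[0.0000, 0.0000, 0.0000, 0.0000, 0.0000, 0.0000, 0.5000, 0.5000]  mean=-1.1800  Neff=2.0000  idx=[6, 6, 6, 6, 7, 7, 7, 7]
step 3: w=[0.1250, 0.1250, 0.1250, 0.1250, 0.1250, 0.1250, 0.1250, 0.1250]  mean=-1.1800  Neff=8.0000  idx=[0, 1, 2, 3, 4, 5, 6, 7]

post_mean = -1.1800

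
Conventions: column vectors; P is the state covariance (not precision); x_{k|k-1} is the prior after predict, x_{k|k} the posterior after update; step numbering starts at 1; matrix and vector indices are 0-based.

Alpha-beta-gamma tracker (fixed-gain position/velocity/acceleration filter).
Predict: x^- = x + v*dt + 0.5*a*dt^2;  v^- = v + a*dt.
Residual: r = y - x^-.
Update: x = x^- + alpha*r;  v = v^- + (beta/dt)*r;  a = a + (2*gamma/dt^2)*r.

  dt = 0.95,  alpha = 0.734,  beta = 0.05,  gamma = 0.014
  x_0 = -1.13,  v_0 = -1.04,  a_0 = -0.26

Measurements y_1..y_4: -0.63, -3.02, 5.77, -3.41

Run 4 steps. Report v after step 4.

step 1: x_pred=-2.2353  r=1.6053  x^+=-1.0570  v^+=-1.2025  a^+=-0.2102
step 2: x_pred=-2.2943  r=-0.7257  x^+=-2.8270  v^+=-1.4404  a^+=-0.2327
step 3: x_pred=-4.3003  r=10.0703  x^+=3.0913  v^+=-1.1314  a^+=0.0797
step 4: x_pred=2.0524  r=-5.4624  x^+=-1.9570  v^+=-1.3432  a^+=-0.0898

v_post = -1.3432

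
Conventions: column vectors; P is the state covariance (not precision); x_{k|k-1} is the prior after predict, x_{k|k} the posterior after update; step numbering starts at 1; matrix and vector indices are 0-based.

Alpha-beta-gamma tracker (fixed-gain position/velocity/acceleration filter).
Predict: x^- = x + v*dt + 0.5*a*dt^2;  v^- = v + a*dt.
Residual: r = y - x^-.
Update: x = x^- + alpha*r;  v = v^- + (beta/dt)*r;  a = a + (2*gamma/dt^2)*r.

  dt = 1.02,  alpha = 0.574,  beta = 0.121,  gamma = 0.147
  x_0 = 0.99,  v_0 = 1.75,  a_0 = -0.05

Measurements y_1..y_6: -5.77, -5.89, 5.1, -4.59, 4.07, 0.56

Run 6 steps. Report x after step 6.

x_post = 0.0457

step 1: x_pred=2.7490  r=-8.5190  x^+=-2.1409  v^+=0.6884  a^+=-2.4573
step 2: x_pred=-2.7170  r=-3.1730  x^+=-4.5383  v^+=-2.1945  a^+=-3.3540
step 3: x_pred=-8.5214  r=13.6214  x^+=-0.7027  v^+=-3.9996  a^+=0.4952
step 4: x_pred=-4.5247  r=-0.0653  x^+=-4.5622  v^+=-3.5022  a^+=0.4768
step 5: x_pred=-7.8865  r=11.9565  x^+=-1.0234  v^+=-1.5976  a^+=3.8555
step 6: x_pred=-0.6473  r=1.2073  x^+=0.0457  v^+=2.4782  a^+=4.1967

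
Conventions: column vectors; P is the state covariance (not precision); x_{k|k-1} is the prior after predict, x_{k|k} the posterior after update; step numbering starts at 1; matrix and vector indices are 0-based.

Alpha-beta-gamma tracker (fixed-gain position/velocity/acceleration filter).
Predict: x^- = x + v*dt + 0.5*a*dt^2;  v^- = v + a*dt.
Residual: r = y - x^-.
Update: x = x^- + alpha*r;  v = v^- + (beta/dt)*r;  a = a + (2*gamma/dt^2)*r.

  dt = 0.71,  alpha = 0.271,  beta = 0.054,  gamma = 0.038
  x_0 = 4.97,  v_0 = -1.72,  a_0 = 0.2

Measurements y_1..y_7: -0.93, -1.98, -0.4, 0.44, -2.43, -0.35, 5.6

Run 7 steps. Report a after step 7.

step 1: x_pred=3.7992  r=-4.7292  x^+=2.5176  v^+=-1.9377  a^+=-0.5130
step 2: x_pred=1.0125  r=-2.9925  x^+=0.2016  v^+=-2.5295  a^+=-0.9642
step 3: x_pred=-1.8374  r=1.4374  x^+=-1.4479  v^+=-3.1047  a^+=-0.7474
step 4: x_pred=-3.8406  r=4.2806  x^+=-2.6806  v^+=-3.3099  a^+=-0.1021
step 5: x_pred=-5.0563  r=2.6263  x^+=-4.3446  v^+=-3.1826  a^+=0.2939
step 6: x_pred=-6.5302  r=6.1802  x^+=-4.8553  v^+=-2.5039  a^+=1.2256
step 7: x_pred=-6.3242  r=11.9242  x^+=-3.0927  v^+=-0.7268  a^+=3.0233

a_post = 3.0233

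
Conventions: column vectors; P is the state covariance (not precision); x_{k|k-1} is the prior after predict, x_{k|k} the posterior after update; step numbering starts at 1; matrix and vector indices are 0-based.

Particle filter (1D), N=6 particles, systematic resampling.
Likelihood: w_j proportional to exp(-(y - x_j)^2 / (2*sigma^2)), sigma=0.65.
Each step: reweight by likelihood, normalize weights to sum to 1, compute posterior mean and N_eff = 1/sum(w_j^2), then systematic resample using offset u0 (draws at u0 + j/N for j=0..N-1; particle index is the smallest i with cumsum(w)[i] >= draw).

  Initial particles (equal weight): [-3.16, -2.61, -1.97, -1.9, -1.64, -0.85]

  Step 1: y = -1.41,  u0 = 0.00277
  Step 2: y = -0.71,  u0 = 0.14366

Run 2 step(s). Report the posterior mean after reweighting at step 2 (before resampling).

post_mean = -1.3059

step 1: w=[0.0081, 0.0555, 0.2103, 0.2294, 0.2863, 0.2103]  mean=-1.6691  Neff=4.4201  idx=[0, 2, 3, 3, 4, 5]
step 2: w=[0.0004, 0.0819, 0.1004, 0.1004, 0.1927, 0.5241]  mean=-1.3059  Neff=2.9525  idx=[2, 4, 5, 5, 5, 5]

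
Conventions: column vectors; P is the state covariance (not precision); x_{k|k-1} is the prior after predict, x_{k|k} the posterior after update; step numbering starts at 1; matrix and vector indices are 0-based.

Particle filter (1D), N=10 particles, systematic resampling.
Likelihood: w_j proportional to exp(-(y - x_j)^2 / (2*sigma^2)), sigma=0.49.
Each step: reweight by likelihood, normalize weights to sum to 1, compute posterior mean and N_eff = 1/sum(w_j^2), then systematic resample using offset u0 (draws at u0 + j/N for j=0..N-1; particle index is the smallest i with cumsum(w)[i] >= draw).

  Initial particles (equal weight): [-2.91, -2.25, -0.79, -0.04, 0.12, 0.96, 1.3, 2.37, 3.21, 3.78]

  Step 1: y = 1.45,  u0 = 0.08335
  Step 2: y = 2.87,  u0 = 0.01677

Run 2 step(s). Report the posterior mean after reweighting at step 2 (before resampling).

post_mean = 2.3066

step 1: w=[0.0000, 0.0000, 0.0000, 0.0056, 0.0142, 0.3429, 0.5394, 0.0970, 0.0009, 0.0000]  mean=1.2647  Neff=2.3912  idx=[5, 5, 5, 6, 6, 6, 6, 6, 6, 7]
step 2: w=[0.0008, 0.0008, 0.0008, 0.0093, 0.0093, 0.0093, 0.0093, 0.0093, 0.0093, 0.9415]  mean=2.3066  Neff=1.1274  idx=[4, 9, 9, 9, 9, 9, 9, 9, 9, 9]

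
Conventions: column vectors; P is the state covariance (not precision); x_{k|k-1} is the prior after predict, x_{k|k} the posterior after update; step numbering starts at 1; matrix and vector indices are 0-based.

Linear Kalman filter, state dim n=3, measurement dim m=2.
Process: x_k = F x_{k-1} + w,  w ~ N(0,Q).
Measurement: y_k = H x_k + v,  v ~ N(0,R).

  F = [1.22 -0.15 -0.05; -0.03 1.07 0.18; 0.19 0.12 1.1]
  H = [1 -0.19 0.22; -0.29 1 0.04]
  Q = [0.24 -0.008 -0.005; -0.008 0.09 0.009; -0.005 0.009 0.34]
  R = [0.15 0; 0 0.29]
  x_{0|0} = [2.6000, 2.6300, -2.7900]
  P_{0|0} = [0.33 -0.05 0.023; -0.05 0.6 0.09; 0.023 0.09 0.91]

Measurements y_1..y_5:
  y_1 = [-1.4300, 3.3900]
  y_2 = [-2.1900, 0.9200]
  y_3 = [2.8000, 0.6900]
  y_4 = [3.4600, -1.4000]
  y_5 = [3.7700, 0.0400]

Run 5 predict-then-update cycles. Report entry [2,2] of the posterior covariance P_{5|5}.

step 1: x^-=[2.9170, 2.2339, -2.2594]  P^-=[0.7638 -0.1922 0.0200; -0.1922 0.8444 0.3623; 0.0200 0.3623 1.4927]  S=[1.0681 -0.4951; -0.4951 1.3410]  K=[0.7368 -0.0359; 0.0731 0.7090; 0.4894 0.4910]  nu=[-3.4255, 2.0924]  x^+=[0.3181, 3.4670, -2.9084]  P^+=[0.1561 0.0417 -0.1711; 0.0417 0.2158 0.0467; -0.1711 0.0467 1.1516]
step 2: x^-=[0.0134, 3.1766, -2.7227]  P^-=[0.4863 -0.0457 -0.2670; -0.0457 0.3917 0.3280; -0.2670 0.3280 1.6849]  S=[0.6045 -0.1728; -0.1728 0.7843]  K=[0.6935 -0.0989; 0.0780 0.5503; 0.2569 0.6595]  nu=[-1.0009, -2.1438]  x^+=[-0.4687, 1.9188, -4.3936]  P^+=[0.1643 0.0289 -0.2489; 0.0289 0.1654 0.0646; -0.2489 0.0646 1.3625]
step 3: x^-=[-0.6399, 1.2763, -4.6918]  P^-=[0.5124 -0.0752 -0.3842; -0.0752 0.3494 0.3819; -0.3842 0.3819 1.9112]  S=[0.5951 -0.1872; -0.1872 0.7686]  K=[0.6986 -0.1410; 0.0666 0.5190; 0.1865 0.7868]  nu=[4.7146, -0.5842]  x^+=[2.7363, 1.2871, -4.2720]  P^+=[0.1698 0.0195 -0.2785; 0.0195 0.1526 0.0886; -0.2785 0.0886 1.4697]
step 4: x^-=[3.3588, 0.5261, -4.0248]  P^-=[0.5280 -0.0951 -0.4332; -0.0951 0.3484 0.4284; -0.4332 0.4284 2.0345]  S=[0.5987 -0.2005; -0.2005 0.7855]  K=[0.6994 -0.1596; 0.0607 0.5159; 0.1738 0.8532]  nu=[1.0866, -0.7911]  x^+=[4.2450, 0.1840, -4.5110]  P^+=[0.1704 0.0145 -0.2849; 0.0145 0.1496 0.1046; -0.2849 0.1046 1.5040]
step 5: x^-=[5.3769, -0.7425, -4.1334]  P^-=[0.5317 -0.1042 -0.4468; -0.1042 0.3527 0.4530; -0.4468 0.4530 2.0773]  S=[0.6001 -0.2060; -0.2060 0.7977]  K=[0.6982 -0.1660; 0.0585 0.5178; 0.1756 0.8798]  nu=[-0.8386, 2.5071]  x^+=[4.3752, 0.5066, -2.0750]  P^+=[0.1694 0.0123 -0.2833; 0.0123 0.1492 0.1128; -0.2833 0.1128 1.5050]

P_post[2,2] = 1.5050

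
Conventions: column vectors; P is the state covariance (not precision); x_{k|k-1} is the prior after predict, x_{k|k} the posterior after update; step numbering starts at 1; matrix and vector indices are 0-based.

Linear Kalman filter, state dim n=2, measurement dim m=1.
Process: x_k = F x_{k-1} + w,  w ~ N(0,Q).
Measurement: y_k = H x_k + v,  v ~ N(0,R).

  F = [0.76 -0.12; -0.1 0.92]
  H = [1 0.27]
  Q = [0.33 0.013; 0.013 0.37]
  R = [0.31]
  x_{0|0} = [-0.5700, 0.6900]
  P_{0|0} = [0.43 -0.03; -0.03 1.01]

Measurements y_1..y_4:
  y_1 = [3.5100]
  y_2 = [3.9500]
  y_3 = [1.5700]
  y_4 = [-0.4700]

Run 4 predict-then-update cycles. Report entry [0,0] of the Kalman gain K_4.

step 1: x^-=[-0.5160, 0.6918]  P^-=[0.5984 -0.1525; -0.1525 1.2347]  S=[0.9160]  K=[0.6083; 0.1974]  nu=[3.8392]  x^+=[1.8193, 1.4497]  P^+=[0.2594 -0.2625; -0.2625 1.1990]
step 2: x^-=[1.2087, 1.1518]  P^-=[0.5450 -0.3258; -0.3258 1.4357]  S=[0.7837]  K=[0.5832; 0.0789]  nu=[2.4303]  x^+=[2.6259, 1.3436]  P^+=[0.2785 -0.3619; -0.3619 1.4308]
step 3: x^-=[1.8345, 0.9735]  P^-=[0.5775 -0.4235; -0.4235 1.6504]  S=[0.7791]  K=[0.5944; 0.0284]  nu=[-0.5273]  x^+=[1.5210, 0.9586]  P^+=[0.3022 -0.4366; -0.4366 1.6498]
step 4: x^-=[1.0409, 0.7298]  P^-=[0.6079 -0.5026; -0.5026 1.8498]  S=[0.7814]  K=[0.6044; -0.0041]  nu=[-1.7080]  x^+=[0.0087, 0.7368]  P^+=[0.3225 -0.5007; -0.5007 1.8497]

K[0,0] = 0.6044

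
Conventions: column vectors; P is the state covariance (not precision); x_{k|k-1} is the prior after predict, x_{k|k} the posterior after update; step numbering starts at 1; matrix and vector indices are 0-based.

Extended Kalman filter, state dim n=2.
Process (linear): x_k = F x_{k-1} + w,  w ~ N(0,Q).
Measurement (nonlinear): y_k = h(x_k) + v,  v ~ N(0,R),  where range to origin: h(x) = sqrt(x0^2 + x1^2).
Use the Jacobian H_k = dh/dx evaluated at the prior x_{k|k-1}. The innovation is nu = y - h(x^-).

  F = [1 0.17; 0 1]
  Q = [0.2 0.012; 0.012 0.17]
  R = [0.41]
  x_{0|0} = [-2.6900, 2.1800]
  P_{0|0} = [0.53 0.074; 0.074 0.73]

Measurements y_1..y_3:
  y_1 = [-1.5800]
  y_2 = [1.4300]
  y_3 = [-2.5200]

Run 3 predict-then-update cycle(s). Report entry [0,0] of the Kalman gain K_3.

step 1: x^-=[-2.3194, 2.1800]  P^-=[0.7763 0.2101; 0.2101 0.9000]  H_jac=[-0.7287 0.6849]  S=[1.0346]  K=[-0.4076; 0.4478]  nu=[-4.7631]  x^+=[-0.3778, 0.0471]  P^+=[0.6043 0.3990; 0.3990 0.6925]
step 2: x^-=[-0.3698, 0.0471]  P^-=[0.9600 0.5287; 0.5287 0.8625]  H_jac=[-0.9920 0.1264]  S=[1.2359]  K=[-0.7165; -0.3362]  nu=[1.0572]  x^+=[-1.1273, -0.3083]  P^+=[0.3256 0.2310; 0.2310 0.7229]
step 3: x^-=[-1.1797, -0.3083]  P^-=[0.6250 0.3659; 0.3659 0.8929]  H_jac=[-0.9675 -0.2528]  S=[1.2311]  K=[-0.5663; -0.4709]  nu=[-3.7393]  x^+=[0.9379, 1.4526]  P^+=[0.2302 0.0376; 0.0376 0.6199]

K[0,0] = -0.5663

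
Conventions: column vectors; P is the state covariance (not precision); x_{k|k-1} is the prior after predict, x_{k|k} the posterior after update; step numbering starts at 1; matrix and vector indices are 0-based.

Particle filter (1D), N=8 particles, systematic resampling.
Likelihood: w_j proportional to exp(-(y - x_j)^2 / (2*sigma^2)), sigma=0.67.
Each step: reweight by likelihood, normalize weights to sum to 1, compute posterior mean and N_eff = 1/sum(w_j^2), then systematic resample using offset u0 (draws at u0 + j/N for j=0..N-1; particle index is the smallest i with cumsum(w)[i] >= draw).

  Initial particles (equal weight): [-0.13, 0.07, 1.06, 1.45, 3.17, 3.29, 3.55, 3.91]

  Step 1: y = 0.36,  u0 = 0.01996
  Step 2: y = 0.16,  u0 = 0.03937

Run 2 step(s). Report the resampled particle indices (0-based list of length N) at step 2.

step 1: w=[0.3035, 0.3611, 0.2298, 0.1056, 0.0001, 0.0000, 0.0000, 0.0000]  mean=0.3827  Neff=3.4913  idx=[0, 0, 0, 1, 1, 1, 2, 3]
step 2: w=[0.1453, 0.1453, 0.1453, 0.1581, 0.1581, 0.1581, 0.0647, 0.0250]  mean=0.0814  Neff=6.9852  idx=[0, 1, 1, 2, 3, 4, 5, 6]

resampled_idx = [0, 1, 1, 2, 3, 4, 5, 6]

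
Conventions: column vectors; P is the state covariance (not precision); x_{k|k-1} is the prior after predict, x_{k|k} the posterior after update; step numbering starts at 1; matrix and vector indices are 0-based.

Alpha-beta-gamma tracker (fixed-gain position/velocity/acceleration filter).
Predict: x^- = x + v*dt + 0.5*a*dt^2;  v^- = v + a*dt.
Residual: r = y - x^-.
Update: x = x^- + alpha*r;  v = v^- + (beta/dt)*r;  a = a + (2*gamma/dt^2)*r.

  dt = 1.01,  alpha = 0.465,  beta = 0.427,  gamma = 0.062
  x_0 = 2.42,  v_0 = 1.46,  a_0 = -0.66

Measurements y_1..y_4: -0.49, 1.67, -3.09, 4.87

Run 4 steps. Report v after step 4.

v_post = 0.0778

step 1: x_pred=3.5580  r=-4.0480  x^+=1.6757  v^+=-0.9180  a^+=-1.1521
step 2: x_pred=0.1609  r=1.5091  x^+=0.8626  v^+=-1.4435  a^+=-0.9686
step 3: x_pred=-1.0894  r=-2.0006  x^+=-2.0197  v^+=-3.2677  a^+=-1.2118
step 4: x_pred=-5.9381  r=10.8081  x^+=-0.9123  v^+=0.0778  a^+=0.1020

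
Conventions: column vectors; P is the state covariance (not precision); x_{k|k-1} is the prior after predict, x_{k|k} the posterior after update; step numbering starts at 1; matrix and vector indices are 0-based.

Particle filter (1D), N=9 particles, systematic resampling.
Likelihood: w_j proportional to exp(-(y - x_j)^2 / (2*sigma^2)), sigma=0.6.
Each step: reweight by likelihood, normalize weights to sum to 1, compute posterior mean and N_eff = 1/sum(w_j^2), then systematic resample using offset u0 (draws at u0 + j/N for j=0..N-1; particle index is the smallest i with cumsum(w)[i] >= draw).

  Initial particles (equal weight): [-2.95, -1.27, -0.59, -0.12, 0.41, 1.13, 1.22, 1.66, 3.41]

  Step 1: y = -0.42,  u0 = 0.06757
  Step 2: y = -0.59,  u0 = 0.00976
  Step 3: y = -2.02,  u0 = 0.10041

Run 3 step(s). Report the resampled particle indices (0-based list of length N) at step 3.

resampled_idx = [0, 0, 0, 0, 0, 1, 3, 4, 7]

step 1: w=[0.0001, 0.1380, 0.3617, 0.3323, 0.1446, 0.0134, 0.0090, 0.0009, 0.0000]  mean=-0.3418  Neff=3.5527  idx=[1, 2, 2, 2, 3, 3, 3, 4, 4]
step 2: w=[0.0844, 0.1605, 0.1605, 0.1605, 0.1181, 0.1181, 0.1181, 0.0400, 0.0400]  mean=-0.4009  Neff=7.7289  idx=[0, 1, 1, 2, 3, 3, 4, 5, 6]
step 3: w=[0.5947, 0.0759, 0.0759, 0.0759, 0.0759, 0.0759, 0.0086, 0.0086, 0.0086]  mean=-0.9822  Neff=2.6131  idx=[0, 0, 0, 0, 0, 1, 3, 4, 7]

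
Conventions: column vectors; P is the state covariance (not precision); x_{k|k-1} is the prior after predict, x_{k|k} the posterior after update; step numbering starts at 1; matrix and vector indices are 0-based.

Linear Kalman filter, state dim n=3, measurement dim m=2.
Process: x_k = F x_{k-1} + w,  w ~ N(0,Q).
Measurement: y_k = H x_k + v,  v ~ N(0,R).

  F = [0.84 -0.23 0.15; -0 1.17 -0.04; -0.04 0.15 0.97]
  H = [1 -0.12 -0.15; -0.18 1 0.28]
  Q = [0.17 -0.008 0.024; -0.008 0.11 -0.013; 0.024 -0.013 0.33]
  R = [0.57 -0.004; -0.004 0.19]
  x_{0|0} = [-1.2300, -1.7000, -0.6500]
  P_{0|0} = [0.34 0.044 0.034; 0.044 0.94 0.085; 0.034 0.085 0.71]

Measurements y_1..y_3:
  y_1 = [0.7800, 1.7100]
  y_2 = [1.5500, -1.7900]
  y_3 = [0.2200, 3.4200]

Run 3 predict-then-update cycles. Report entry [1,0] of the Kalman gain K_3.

step 1: x^-=[-0.7397, -1.9630, -0.8363]  P^-=[0.4613 -0.2074 0.0998; -0.2074 1.3899 0.2184; 0.0998 0.2184 1.0413]  S=[1.1024 -0.5189; -0.5189 1.8634]  K=[0.4156 -0.0251; 0.0078 0.8009; 0.0568 0.2798]  nu=[1.1587, 3.7740]  x^+=[-0.3530, 1.0689, 0.2857]  P^+=[0.2589 -0.0009 0.1465; -0.0009 0.2010 -0.1750; 0.1465 -0.1750 0.9083]
step 2: x^-=[-0.4995, 1.2391, 0.4515]  P^-=[0.4331 -0.1056 0.2940; -0.1056 0.4030 -0.2103; 0.2940 -0.2103 1.1273]  S=[0.9638 -0.1567; -0.1567 0.5860]  K=[0.4063 -0.0642; -0.0275 0.6123; 0.1781 0.1371]  nu=[2.2659, -3.2455]  x^+=[0.6293, -0.8103, 0.4101]  P^+=[0.2634 -0.0326 0.2364; -0.0326 0.1773 -0.2382; 0.2364 -0.2382 1.0934]
step 3: x^-=[0.7765, -0.9644, 0.2511]  P^-=[0.4784 -0.1462 0.4027; -0.1462 0.3767 -0.2914; 0.4027 -0.2914 1.2759]  S=[0.9864 -0.1612; -0.1612 0.5312]  K=[0.4259 -0.0959; -0.0535 0.5890; 0.2606 0.0666]  nu=[-0.6346, 4.4539]  x^+=[0.0790, 1.6928, 0.3825]  P^+=[0.2814 -0.0525 0.2972; -0.0525 0.1795 -0.2743; 0.2972 -0.2743 1.2121]

K[1,0] = -0.0535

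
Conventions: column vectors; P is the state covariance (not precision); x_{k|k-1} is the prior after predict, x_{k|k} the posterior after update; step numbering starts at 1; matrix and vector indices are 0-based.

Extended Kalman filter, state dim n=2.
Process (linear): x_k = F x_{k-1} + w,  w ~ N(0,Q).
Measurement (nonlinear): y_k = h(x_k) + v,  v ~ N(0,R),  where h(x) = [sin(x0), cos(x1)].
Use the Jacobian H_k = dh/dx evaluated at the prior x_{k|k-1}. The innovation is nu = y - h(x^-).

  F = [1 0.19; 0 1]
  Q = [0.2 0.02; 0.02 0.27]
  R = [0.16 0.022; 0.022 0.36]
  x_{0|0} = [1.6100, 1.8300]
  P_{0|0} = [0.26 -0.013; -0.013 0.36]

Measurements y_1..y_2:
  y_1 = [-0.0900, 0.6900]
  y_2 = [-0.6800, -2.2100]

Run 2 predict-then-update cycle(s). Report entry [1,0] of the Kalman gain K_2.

step 1: x^-=[1.9577, 1.8300]  P^-=[0.4681 0.0754; 0.0754 0.6300]  H_jac=[-0.3773 0.0000; 0.0000 -0.9666]  S=[0.2266 0.0495; 0.0495 0.9486]  K=[-0.7713 -0.0366; 0.0148 -0.6427]  nu=[-1.0161, 0.9463]  x^+=[2.7067, 1.2067]  P^+=[0.3292 0.0312; 0.0312 0.2390]
step 2: x^-=[2.9360, 1.2067]  P^-=[0.5497 0.0966; 0.0966 0.5090]  H_jac=[-0.9789 0.0000; 0.0000 -0.9344]  S=[0.6868 0.1104; 0.1104 0.8045]  K=[-0.7827 -0.0048; -0.0436 -0.5853]  nu=[-0.8841, -2.5661]  x^+=[3.6404, 2.7472]  P^+=[0.1280 0.0203; 0.0203 0.2265]

K[1,0] = -0.0436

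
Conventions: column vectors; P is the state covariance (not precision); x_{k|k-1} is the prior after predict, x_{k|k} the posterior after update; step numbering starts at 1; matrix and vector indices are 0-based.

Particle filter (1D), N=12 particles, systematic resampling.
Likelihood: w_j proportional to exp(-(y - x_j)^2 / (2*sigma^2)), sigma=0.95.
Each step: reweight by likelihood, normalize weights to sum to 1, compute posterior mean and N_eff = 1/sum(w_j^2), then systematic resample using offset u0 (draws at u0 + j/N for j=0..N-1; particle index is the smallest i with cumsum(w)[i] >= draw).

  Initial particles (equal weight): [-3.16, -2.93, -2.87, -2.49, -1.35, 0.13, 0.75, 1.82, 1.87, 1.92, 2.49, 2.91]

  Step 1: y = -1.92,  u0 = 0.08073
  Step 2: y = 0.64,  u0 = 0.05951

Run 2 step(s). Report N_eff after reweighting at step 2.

step 1: w=[0.1259, 0.1676, 0.1789, 0.2464, 0.2464, 0.0288, 0.0057, 0.0001, 0.0001, 0.0001, 0.0000, 0.0000]  mean=-2.3400  Neff=5.0441  idx=[0, 1, 1, 2, 2, 3, 3, 3, 4, 4, 4, 6]
step 2: w=[0.0002, 0.0006, 0.0006, 0.0008, 0.0008, 0.0033, 0.0033, 0.0033, 0.0829, 0.0829, 0.0829, 0.7384]  mean=0.1846  Neff=1.7670  idx=[8, 9, 10, 11, 11, 11, 11, 11, 11, 11, 11, 11]

N_eff = 1.7670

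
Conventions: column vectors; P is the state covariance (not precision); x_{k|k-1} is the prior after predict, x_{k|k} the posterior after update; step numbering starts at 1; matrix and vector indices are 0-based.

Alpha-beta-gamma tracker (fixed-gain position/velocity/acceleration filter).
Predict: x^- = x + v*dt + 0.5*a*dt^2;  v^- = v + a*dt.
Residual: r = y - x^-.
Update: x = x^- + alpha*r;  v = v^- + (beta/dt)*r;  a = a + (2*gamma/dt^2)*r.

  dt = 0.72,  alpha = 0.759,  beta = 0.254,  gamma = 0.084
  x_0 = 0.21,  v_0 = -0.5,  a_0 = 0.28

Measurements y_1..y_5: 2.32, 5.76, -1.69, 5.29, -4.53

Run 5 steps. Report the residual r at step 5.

resid = -10.2663

step 1: x_pred=-0.0774  r=2.3974  x^+=1.7422  v^+=0.5474  a^+=1.0569
step 2: x_pred=2.4103  r=3.3497  x^+=4.9527  v^+=2.4901  a^+=2.1425
step 3: x_pred=7.3009  r=-8.9909  x^+=0.4768  v^+=0.8609  a^+=-0.7712
step 4: x_pred=0.8967  r=4.3933  x^+=4.2312  v^+=1.8554  a^+=0.6525
step 5: x_pred=5.7363  r=-10.2663  x^+=-2.0558  v^+=-1.2965  a^+=-2.6745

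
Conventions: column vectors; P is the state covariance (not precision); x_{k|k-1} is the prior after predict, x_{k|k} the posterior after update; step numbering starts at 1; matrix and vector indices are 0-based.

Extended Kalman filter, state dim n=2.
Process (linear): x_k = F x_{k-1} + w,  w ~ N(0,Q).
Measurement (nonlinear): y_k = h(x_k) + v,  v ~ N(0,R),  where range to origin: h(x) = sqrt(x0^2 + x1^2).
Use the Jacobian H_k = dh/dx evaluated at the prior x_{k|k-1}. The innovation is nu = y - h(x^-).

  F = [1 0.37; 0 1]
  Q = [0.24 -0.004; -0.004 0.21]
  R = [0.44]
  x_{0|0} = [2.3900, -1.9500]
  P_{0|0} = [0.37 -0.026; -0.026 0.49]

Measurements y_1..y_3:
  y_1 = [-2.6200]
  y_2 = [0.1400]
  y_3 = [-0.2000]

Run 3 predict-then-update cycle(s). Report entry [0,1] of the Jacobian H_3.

step 1: x^-=[1.6685, -1.9500]  P^-=[0.6578 0.1513; 0.1513 0.7000]  H_jac=[0.6501 -0.7598]  S=[0.9727]  K=[0.3215; -0.4457]  nu=[-5.1864]  x^+=[0.0011, 0.3615]  P^+=[0.5573 0.2907; 0.2907 0.5068]
step 2: x^-=[0.1348, 0.3615]  P^-=[1.0818 0.4742; 0.4742 0.7168]  H_jac=[0.3495 0.9370]  S=[1.5119]  K=[0.5439; 0.5538]  nu=[-0.2458]  x^+=[0.0011, 0.2253]  P^+=[0.6345 0.0188; 0.0188 0.2531]
step 3: x^-=[0.0845, 0.2253]  P^-=[0.9230 0.1084; 0.1084 0.4631]  H_jac=[0.3511 0.9363]  S=[1.0311]  K=[0.4128; 0.4574]  nu=[-0.4407]  x^+=[-0.0974, 0.0238]  P^+=[0.7474 -0.0863; -0.0863 0.2473]

H_jac[0,1] = 0.9363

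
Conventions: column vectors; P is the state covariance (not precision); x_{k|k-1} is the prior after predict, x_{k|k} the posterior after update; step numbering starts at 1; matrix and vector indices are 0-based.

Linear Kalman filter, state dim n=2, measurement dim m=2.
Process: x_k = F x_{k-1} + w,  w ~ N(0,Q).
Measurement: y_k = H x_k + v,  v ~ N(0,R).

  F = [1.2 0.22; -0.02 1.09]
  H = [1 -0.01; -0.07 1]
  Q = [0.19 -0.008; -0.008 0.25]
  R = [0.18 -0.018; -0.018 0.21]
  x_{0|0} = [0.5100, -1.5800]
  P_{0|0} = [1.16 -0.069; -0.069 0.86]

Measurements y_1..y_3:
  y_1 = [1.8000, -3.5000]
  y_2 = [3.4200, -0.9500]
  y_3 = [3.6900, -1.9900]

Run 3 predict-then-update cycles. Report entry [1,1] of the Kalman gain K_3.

K[1,1] = 0.6685

step 1: x^-=[0.2644, -1.7324]  P^-=[1.8656 0.0804; 0.0804 1.2752]  S=[2.0441 -0.0808; -0.0808 1.4831]  K=[0.9129 0.0159; 0.0671 0.8597]  nu=[1.5183, -1.7491]  x^+=[1.6225, -3.1342]  P^+=[0.1640 -0.0016; -0.0016 0.1792]
step 2: x^-=[1.2575, -3.4487]  P^-=[0.4340 0.0290; 0.0290 0.4631]  S=[0.6135 -0.0240; -0.0240 0.6711]  K=[0.7079 0.0232; 0.0667 0.6893]  nu=[2.1280, 2.5867]  x^+=[2.8240, -1.5237]  P^+=[0.1270 0.0010; 0.0010 0.1436]
step 3: x^-=[3.0536, -1.7174]  P^-=[0.3804 0.0247; 0.0247 0.4207]  S=[0.5599 -0.0241; -0.0241 0.6291]  K=[0.6799 0.0230; 0.0654 0.6685]  nu=[0.6192, -0.0589]  x^+=[3.4733, -1.7162]  P^+=[0.1220 0.0011; 0.0011 0.1393]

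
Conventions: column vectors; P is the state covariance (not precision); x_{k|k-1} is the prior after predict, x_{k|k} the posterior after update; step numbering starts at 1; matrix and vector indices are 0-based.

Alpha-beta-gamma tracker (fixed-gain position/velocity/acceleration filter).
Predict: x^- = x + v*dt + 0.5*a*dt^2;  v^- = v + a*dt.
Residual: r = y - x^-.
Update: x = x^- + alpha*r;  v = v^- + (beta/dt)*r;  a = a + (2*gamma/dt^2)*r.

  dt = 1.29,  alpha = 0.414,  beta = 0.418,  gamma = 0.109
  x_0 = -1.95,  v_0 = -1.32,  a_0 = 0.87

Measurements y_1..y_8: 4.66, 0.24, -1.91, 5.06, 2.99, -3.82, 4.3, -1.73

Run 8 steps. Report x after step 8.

x_post = -4.0856

step 1: x_pred=-2.9289  r=7.5889  x^+=0.2129  v^+=2.2613  a^+=1.8642
step 2: x_pred=4.6811  r=-4.4411  x^+=2.8425  v^+=3.2271  a^+=1.2824
step 3: x_pred=8.0724  r=-9.9824  x^+=3.9397  v^+=1.6467  a^+=-0.0253
step 4: x_pred=6.0428  r=-0.9828  x^+=5.6359  v^+=1.2955  a^+=-0.1541
step 5: x_pred=7.1790  r=-4.1890  x^+=5.4447  v^+=-0.2606  a^+=-0.7029
step 6: x_pred=4.5238  r=-8.3438  x^+=1.0694  v^+=-3.8709  a^+=-1.7959
step 7: x_pred=-5.4183  r=9.7183  x^+=-1.3949  v^+=-3.0386  a^+=-0.5228
step 8: x_pred=-5.7497  r=4.0197  x^+=-4.0856  v^+=-2.4105  a^+=0.0038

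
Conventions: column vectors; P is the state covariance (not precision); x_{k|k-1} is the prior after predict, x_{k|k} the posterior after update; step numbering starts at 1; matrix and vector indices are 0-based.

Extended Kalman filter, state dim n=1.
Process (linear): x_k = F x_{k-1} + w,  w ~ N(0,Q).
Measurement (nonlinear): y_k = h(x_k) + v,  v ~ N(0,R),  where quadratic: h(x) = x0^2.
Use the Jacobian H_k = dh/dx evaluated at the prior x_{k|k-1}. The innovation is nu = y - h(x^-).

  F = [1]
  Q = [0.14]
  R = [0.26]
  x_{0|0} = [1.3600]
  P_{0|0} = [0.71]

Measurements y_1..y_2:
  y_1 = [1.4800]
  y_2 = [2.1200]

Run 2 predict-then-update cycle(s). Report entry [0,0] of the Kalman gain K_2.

step 1: x^-=[1.3600]  P^-=[0.8500]  H_jac=[2.7200]  S=[6.5486]  K=[0.3531]  nu=[-0.3696]  x^+=[1.2295]  P^+=[0.0337]
step 2: x^-=[1.2295]  P^-=[0.1737]  H_jac=[2.4590]  S=[1.3106]  K=[0.3260]  nu=[0.6083]  x^+=[1.4278]  P^+=[0.0345]

K[0,0] = 0.3260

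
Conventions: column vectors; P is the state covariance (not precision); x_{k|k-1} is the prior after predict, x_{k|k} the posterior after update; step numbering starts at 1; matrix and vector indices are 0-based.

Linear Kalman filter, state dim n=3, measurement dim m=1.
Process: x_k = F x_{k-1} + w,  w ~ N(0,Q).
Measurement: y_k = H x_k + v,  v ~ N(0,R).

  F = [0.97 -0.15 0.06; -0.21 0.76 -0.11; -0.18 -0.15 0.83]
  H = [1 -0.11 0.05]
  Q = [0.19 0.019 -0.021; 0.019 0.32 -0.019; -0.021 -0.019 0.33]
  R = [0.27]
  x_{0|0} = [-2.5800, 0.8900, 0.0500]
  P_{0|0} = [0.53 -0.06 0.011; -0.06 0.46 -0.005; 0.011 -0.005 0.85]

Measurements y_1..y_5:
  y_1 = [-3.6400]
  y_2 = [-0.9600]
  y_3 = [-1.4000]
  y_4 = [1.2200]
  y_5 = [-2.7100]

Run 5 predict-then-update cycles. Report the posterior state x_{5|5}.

step 1: x^-=[-2.6331, 1.2127, 0.3724]  P^-=[0.7209 -0.1948 -0.0443; -0.1948 0.6399 -0.1276; -0.0443 -0.1276 0.9378]  S=[1.0408]  K=[0.7111; -0.2609; 0.0159]  nu=[-0.8921]  x^+=[-3.2675, 1.4454, 0.3582]  P^+=[0.1946 -0.0017 -0.0561; -0.0017 0.5690 -0.1233; -0.0561 -0.1233 0.9375]
step 2: x^-=[-3.3648, 1.7453, 0.6686]  P^-=[0.3855 -0.0939 -0.0234; -0.0939 0.6872 -0.2331; -0.0234 -0.2331 1.0424]  S=[0.6873]  K=[0.5742; -0.2636; 0.0791]  nu=[2.5633]  x^+=[-1.8929, 1.0695, 0.8713]  P^+=[0.1589 0.0101 -0.0546; 0.0101 0.6394 -0.2187; -0.0546 -0.2187 1.0381]
step 3: x^-=[-1.9443, 1.1145, 0.9035]  P^-=[0.3523 -0.0924 0.0020; -0.0924 0.7397 -0.3149; 0.0020 -0.3149 1.1360]  S=[0.6580]  K=[0.5509; -0.2880; 0.1419]  nu=[0.6217]  x^+=[-1.6018, 0.9354, 0.9917]  P^+=[0.1525 0.0120 -0.0495; 0.0120 0.6851 -0.2880; -0.0495 -0.2880 1.1227]
step 4: x^-=[-1.6345, 0.9382, 0.9711]  P^-=[0.3489 -0.1003 0.0214; -0.1003 0.7781 -0.3739; 0.0214 -0.3739 1.2110]  S=[0.6597]  K=[0.5473; -0.3102; 0.1866]  nu=[2.9092]  x^+=[-0.0424, 0.0358, 1.5139]  P^+=[0.1513 0.0116 -0.0459; 0.0116 0.7146 -0.3357; -0.0459 -0.3357 1.1880]
step 5: x^-=[0.0443, -0.1304, 1.2588]  P^-=[0.3501 -0.1075 0.0348; -0.1075 0.8041 -0.4146; 0.0348 -0.4146 1.2673]  S=[0.6647]  K=[0.5471; -0.3261; 0.2162]  nu=[-2.8316]  x^+=[-1.5048, 0.7929, 0.6465]  P^+=[0.1511 0.0110 -0.0439; 0.0110 0.7334 -0.3678; -0.0439 -0.3678 1.2363]

x_post = [-1.5048, 0.7929, 0.6465]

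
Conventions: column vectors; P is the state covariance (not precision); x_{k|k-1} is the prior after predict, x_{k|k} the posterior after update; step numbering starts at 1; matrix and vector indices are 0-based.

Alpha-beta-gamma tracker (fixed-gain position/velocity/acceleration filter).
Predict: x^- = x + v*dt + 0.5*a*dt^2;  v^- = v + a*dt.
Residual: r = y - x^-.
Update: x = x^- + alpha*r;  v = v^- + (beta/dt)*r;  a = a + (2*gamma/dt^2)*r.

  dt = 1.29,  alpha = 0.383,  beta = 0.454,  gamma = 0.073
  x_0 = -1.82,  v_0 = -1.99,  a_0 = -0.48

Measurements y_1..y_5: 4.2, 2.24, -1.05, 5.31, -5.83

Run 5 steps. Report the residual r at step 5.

step 1: x_pred=-4.7865  r=8.9865  x^+=-1.3447  v^+=0.5535  a^+=0.3084
step 2: x_pred=-0.3740  r=2.6140  x^+=0.6271  v^+=1.8713  a^+=0.5378
step 3: x_pred=3.4886  r=-4.5386  x^+=1.7503  v^+=0.9678  a^+=0.1396
step 4: x_pred=3.1149  r=2.1951  x^+=3.9556  v^+=1.9204  a^+=0.3322
step 5: x_pred=6.7092  r=-12.5392  x^+=1.9067  v^+=-2.0642  a^+=-0.7680

resid = -12.5392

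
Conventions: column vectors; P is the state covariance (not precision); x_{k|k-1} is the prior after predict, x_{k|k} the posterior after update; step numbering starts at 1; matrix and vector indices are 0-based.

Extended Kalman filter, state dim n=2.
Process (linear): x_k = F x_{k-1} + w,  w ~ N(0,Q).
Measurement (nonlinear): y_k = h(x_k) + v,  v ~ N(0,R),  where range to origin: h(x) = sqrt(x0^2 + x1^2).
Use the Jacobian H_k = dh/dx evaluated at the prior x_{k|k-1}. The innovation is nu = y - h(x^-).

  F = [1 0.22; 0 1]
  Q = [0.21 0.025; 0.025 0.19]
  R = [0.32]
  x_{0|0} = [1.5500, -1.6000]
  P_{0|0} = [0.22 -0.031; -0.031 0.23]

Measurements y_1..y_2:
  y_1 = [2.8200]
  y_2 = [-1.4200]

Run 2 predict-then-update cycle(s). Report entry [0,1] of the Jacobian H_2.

step 1: x^-=[1.1980, -1.6000]  P^-=[0.4275 0.0446; 0.0446 0.4200]  H_jac=[0.5994 -0.8005]  S=[0.6999]  K=[0.3151; -0.4422]  nu=[0.8212]  x^+=[1.4567, -1.9631]  P^+=[0.3580 0.1421; 0.1421 0.2832]
step 2: x^-=[1.0249, -1.9631]  P^-=[0.6442 0.2294; 0.2294 0.4732]  H_jac=[0.4628 -0.8865]  S=[0.6416]  K=[0.1477; -0.4883]  nu=[-3.6345]  x^+=[0.4879, -0.1884]  P^+=[0.6302 0.2757; 0.2757 0.3202]

H_jac[0,1] = -0.8865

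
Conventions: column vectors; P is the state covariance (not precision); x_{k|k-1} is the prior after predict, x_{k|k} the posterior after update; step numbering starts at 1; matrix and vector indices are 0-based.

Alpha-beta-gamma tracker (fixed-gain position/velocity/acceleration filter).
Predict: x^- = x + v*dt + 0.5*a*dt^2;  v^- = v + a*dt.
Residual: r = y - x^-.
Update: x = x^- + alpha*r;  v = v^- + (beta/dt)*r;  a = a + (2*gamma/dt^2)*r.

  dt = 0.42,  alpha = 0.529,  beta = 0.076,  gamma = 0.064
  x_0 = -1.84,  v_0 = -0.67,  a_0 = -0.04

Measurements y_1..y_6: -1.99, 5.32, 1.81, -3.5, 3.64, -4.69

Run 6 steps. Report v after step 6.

step 1: x_pred=-2.1249  r=0.1349  x^+=-2.0536  v^+=-0.6624  a^+=0.0579
step 2: x_pred=-2.3266  r=7.6466  x^+=1.7184  v^+=0.7456  a^+=5.6065
step 3: x_pred=2.5261  r=-0.7161  x^+=2.1473  v^+=2.9708  a^+=5.0869
step 4: x_pred=3.8437  r=-7.3437  x^+=-0.0411  v^+=3.7784  a^+=-0.2418
step 5: x_pred=1.5245  r=2.1155  x^+=2.6436  v^+=4.0596  a^+=1.2932
step 6: x_pred=4.4627  r=-9.1527  x^+=-0.3791  v^+=2.9466  a^+=-5.3482

v_post = 2.9466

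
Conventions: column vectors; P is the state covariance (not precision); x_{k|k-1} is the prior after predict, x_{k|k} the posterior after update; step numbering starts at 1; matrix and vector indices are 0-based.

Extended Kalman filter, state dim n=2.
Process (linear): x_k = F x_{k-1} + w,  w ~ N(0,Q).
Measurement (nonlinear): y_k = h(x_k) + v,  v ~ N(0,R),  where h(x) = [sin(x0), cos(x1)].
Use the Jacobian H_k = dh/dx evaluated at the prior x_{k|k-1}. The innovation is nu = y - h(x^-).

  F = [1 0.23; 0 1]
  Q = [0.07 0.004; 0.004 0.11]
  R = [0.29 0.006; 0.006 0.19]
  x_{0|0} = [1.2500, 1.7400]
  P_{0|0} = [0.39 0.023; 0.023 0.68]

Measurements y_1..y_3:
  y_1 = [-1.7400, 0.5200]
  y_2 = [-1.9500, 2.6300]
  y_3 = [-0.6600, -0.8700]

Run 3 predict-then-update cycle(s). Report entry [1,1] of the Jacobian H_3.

step 1: x^-=[1.6502, 1.7400]  P^-=[0.5066 0.1834; 0.1834 0.7900]  H_jac=[-0.0793 0.0000; 0.0000 -0.9857]  S=[0.2932 0.0203; 0.0203 0.9576]  K=[-0.1241 -0.1861; 0.0068 -0.8133]  nu=[-2.7368, 0.6884]  x^+=[1.8618, 1.1615]  P^+=[0.4679 0.0366; 0.0366 0.1567]
step 2: x^-=[2.1289, 1.1615]  P^-=[0.5631 0.0767; 0.0767 0.2667]  H_jac=[-0.5296 0.0000; 0.0000 -0.9174]  S=[0.4479 0.0433; 0.0433 0.4145]  K=[-0.6559 -0.1013; -0.0340 -0.5868]  nu=[-2.7983, 2.2320]  x^+=[3.7384, -0.0532]  P^+=[0.3603 0.0253; 0.0253 0.1218]
step 3: x^-=[3.7261, -0.0532]  P^-=[0.4484 0.0573; 0.0573 0.2318]  H_jac=[-0.8340 0.0000; 0.0000 0.0532]  S=[0.6019 0.0035; 0.0035 0.1907]  K=[-0.6215 0.0273; -0.0797 0.0661]  nu=[-0.1082, -1.8686]  x^+=[3.7425, -0.1680]  P^+=[0.2159 0.0273; 0.0273 0.2271]

H_jac[1,1] = 0.0532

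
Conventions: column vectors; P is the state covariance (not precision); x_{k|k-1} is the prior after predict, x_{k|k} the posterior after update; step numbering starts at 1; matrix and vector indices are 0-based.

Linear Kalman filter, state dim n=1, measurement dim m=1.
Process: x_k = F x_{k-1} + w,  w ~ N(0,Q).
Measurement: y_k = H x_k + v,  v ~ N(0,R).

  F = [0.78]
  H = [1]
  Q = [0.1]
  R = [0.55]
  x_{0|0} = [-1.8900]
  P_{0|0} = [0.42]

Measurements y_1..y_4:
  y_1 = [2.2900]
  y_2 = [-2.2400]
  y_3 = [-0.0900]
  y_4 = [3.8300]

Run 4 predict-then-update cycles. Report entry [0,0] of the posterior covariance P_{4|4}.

P_post[0,0] = 0.1406

step 1: x^-=[-1.4742]  P^-=[0.3555]  S=[0.9055]  K=[0.3926]  nu=[3.7642]  x^+=[0.0037]  P^+=[0.2159]
step 2: x^-=[0.0029]  P^-=[0.2314]  S=[0.7814]  K=[0.2961]  nu=[-2.2429]  x^+=[-0.6613]  P^+=[0.1629]
step 3: x^-=[-0.5158]  P^-=[0.1991]  S=[0.7491]  K=[0.2658]  nu=[0.4258]  x^+=[-0.4026]  P^+=[0.1462]
step 4: x^-=[-0.3140]  P^-=[0.1889]  S=[0.7389]  K=[0.2557]  nu=[4.1440]  x^+=[0.7455]  P^+=[0.1406]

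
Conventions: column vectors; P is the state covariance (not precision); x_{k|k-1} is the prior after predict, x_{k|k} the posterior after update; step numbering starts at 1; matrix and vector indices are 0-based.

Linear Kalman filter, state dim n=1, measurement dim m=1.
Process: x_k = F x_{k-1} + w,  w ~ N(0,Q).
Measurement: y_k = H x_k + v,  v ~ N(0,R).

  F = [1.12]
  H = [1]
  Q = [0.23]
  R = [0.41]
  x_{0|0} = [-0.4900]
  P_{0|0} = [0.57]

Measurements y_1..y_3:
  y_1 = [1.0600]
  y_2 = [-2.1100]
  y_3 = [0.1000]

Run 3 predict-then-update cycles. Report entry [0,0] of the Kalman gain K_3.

step 1: x^-=[-0.5488]  P^-=[0.9450]  S=[1.3550]  K=[0.6974]  nu=[1.6088]  x^+=[0.5732]  P^+=[0.2859]
step 2: x^-=[0.6420]  P^-=[0.5887]  S=[0.9987]  K=[0.5895]  nu=[-2.7520]  x^+=[-0.9802]  P^+=[0.2417]
step 3: x^-=[-1.0978]  P^-=[0.5332]  S=[0.9432]  K=[0.5653]  nu=[1.1978]  x^+=[-0.4207]  P^+=[0.2318]

K[0,0] = 0.5653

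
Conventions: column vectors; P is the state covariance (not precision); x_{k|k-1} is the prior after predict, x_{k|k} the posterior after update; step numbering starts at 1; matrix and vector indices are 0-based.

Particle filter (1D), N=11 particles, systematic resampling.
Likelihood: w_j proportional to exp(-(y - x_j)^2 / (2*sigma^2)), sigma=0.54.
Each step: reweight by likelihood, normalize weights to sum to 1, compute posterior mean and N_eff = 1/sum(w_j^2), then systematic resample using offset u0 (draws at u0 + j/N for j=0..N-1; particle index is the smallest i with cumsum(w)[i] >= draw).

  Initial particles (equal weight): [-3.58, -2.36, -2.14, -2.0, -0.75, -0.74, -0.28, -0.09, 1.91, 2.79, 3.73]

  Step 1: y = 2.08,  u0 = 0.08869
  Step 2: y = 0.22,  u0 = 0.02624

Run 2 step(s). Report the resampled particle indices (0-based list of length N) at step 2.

step 1: w=[0.0000, 0.0000, 0.0000, 0.0000, 0.0000, 0.0000, 0.0001, 0.0002, 0.6882, 0.3047, 0.0068]  mean=2.1899  Neff=1.7651  idx=[8, 8, 8, 8, 8, 8, 8, 9, 9, 9, 10]
step 2: w=[0.1428, 0.1428, 0.1428, 0.1428, 0.1428, 0.1428, 0.1428, 0.0002, 0.0002, 0.0002, 0.0000]  mean=1.9106  Neff=7.0097  idx=[0, 0, 1, 2, 2, 3, 4, 4, 5, 5, 6]

resampled_idx = [0, 0, 1, 2, 2, 3, 4, 4, 5, 5, 6]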